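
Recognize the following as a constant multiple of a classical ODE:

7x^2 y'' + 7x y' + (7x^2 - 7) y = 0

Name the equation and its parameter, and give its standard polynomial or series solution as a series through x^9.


All three coefficients share the factor 7; dividing through by 7 gives  x^2 y'' + x y' + (x^2 - 1) y = 0.
This matches the Bessel equation x^2 y'' + x y' + (x^2 - nu^2) y = 0 with nu^2 = 1, so nu = 1; the solution bounded at x = 0 is J_1(x).
Frobenius at x = 0: indicial roots ±nu; for r = nu the recurrence k(k + 2nu) c_k = -c_{k-2} gives the standard series J_nu(x) = sum_{k>=0} (-1)^k / (k! (k+nu)!) (x/2)^(2k+nu). Evaluate the first 5 terms:
  k = 0: (-1)^0 / (0! * 1! * 2^1) x^1 = 1/(1*1*2) x^1 = (1/2) x^1
  k = 1: (-1)^1 / (1! * 2! * 2^3) x^3 = -1/(1*2*8) x^3 = (-1/16) x^3
  k = 2: (-1)^2 / (2! * 3! * 2^5) x^5 = 1/(2*6*32) x^5 = (1/384) x^5
  k = 3: (-1)^3 / (3! * 4! * 2^7) x^7 = -1/(6*24*128) x^7 = (-1/18432) x^7
  k = 4: (-1)^4 / (4! * 5! * 2^9) x^9 = 1/(24*120*512) x^9 = (1/1474560) x^9
Hence J_1(x) = x^9/1474560 - x^7/18432 + x^5/384 - x^3/16 + x/2 + ....

J_1(x); series = x^9/1474560 - x^7/18432 + x^5/384 - x^3/16 + x/2


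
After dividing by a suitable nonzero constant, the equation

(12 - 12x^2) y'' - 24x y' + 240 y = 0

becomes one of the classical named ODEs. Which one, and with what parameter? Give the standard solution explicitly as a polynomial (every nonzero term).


All three coefficients share the factor 12; dividing through by 12 gives  (1 - x^2) y'' - 2x y' + 20 y = 0.
This matches the Legendre equation (1 - x^2) y'' - 2x y' + n(n+1) y = 0 (note the -2x y' term) with n(n+1) = 20, so n = 4; the polynomial solution is P_4(x).
With y = sum_k a_k x^k, matching x^k gives (k+2)(k+1) a_{k+2} = [k(k+1) - n(n+1)] a_k = (k - 4)(k + 5) a_k. The right side vanishes at k = 4, so the series with the parity of 4 terminates at degree 4.
Standard normalization (P_n(1) = 1): leading coefficient (2n)!/(2^n (n!)^2) = 40320/(16*576) = 35/8, so a_4 = 35/8. Work downward with a_k = (k+1)(k+2) a_{k+2} / ((k - 4)(k + 5)):
  a_2 = (3)(4)(35/8) / ((2 - 4)(2 + 5)) = (105/2)/(-14) = -15/4
  a_0 = (1)(2)(-15/4) / ((0 - 4)(0 + 5)) = (-15/2)/(-20) = 3/8
Hence P_4(x) = 35 x^4/8 - 15 x^2/4 + 3/8.

P_4(x); series = 35 x^4/8 - 15 x^2/4 + 3/8


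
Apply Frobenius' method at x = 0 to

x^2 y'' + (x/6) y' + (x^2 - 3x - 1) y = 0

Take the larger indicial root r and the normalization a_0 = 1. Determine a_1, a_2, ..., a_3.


Write in Frobenius form y'' + (p(x)/x) y' + (q(x)/x^2) y = 0:
  p(x) = 1/6,  q(x) = x^2 - 3x - 1.
Indicial equation: r(r-1) + (1/6) r + (-1) = 0 -> roots r_1 = 3/2, r_2 = -2/3.
Take r = r_1 = 3/2. Let y(x) = x^r sum_{n>=0} a_n x^n with a_0 = 1.
Substitute y = x^r sum a_n x^n and match x^{r+n}. The recurrence is
  D(n) a_n - 3 a_{n-1} + 1 a_{n-2} = 0,  where D(n) = (r+n)(r+n-1) + (1/6)(r+n) + (-1).
  a_n = [3 a_{n-1} - 1 a_{n-2}] / D(n).
Since the indicial polynomial factors as (r - r_1)(r - r_2), D(n) = (r_1 + n - r_1)(r_1 + n - r_2) = n(n + 13/6).
Evaluating step by step (a_0 = 1):
  n = 1: D(1) = 1(1 + 13/6) = 19/6; numerator = 3(1) = 3; a_1 = (3)/(19/6) = 18/19
  n = 2: D(2) = 2(2 + 13/6) = 25/3; numerator = 3(18/19) - 1(1) = 35/19; a_2 = (35/19)/(25/3) = 21/95
  n = 3: D(3) = 3(3 + 13/6) = 31/2; numerator = 3(21/95) - 1(18/19) = -27/95; a_3 = (-27/95)/(31/2) = -54/2945

r = 3/2; a_0 = 1; a_1 = 18/19; a_2 = 21/95; a_3 = -54/2945


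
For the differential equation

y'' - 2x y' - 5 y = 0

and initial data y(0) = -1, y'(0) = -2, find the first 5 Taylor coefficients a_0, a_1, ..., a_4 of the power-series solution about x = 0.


Ansatz: y(x) = sum_{n>=0} a_n x^n, so y'(x) = sum_{n>=1} n a_n x^(n-1) and y''(x) = sum_{n>=2} n(n-1) a_n x^(n-2).
Substitute into P(x) y'' + Q(x) y' + R(x) y = 0 with P(x) = 1, Q(x) = -2x, R(x) = -5, and match powers of x.
Initial conditions: a_0 = -1, a_1 = -2.
Setting the coefficient of each power of x to zero and solving order by order (substituting the coefficients already found):
  x^0: 2 a_2 - 5 a_0 = 0  ->  2 a_2 = 5 a_0 = -5  ->  a_2 = -5/2
  x^1: 6 a_3 - 7 a_1 = 0  ->  6 a_3 = 7 a_1 = -14  ->  a_3 = -7/3
  x^2: 12 a_4 - 9 a_2 = 0  ->  12 a_4 = 9 a_2 = -45/2  ->  a_4 = -15/8
Truncated series: y(x) = -1 - 2 x - (5/2) x^2 - (7/3) x^3 - (15/8) x^4 + O(x^5).

a_0 = -1; a_1 = -2; a_2 = -5/2; a_3 = -7/3; a_4 = -15/8


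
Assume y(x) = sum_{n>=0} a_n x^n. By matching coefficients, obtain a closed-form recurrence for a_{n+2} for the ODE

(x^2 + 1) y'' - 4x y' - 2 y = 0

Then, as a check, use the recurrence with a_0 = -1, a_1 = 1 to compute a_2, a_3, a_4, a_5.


Substitute y = sum_n a_n x^n.
(1 + 1 x^2) y'' contributes (n+2)(n+1) a_{n+2} + n(n-1) a_n at x^n.
-4 x y'(x) contributes -4 n a_n at x^n.
-2 y(x) contributes -2 a_n at x^n.
Matching x^n: (n+2)(n+1) a_{n+2} + (n(n-1) - 4 n - 2) a_n = 0.
Thus a_{n+2} = (-n(n-1) + 4 n + 2) / ((n+1)(n+2)) * a_n.

Check with a_0 = -1, a_1 = 1 (apply the recurrence for n = 0, 1, 2, 3): a_0 = -1, a_1 = 1, a_2 = -1, a_3 = 1, a_4 = -2/3, a_5 = 2/5.

a_(n+2) = (-n(n-1) + 4 n + 2) / ((n+1)(n+2)) * a_n; check: a_0 = -1, a_1 = 1, a_2 = -1, a_3 = 1, a_4 = -2/3, a_5 = 2/5


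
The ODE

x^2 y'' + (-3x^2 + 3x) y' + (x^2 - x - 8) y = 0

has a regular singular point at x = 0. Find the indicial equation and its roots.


Divide by x^2 to reach normal form y'' + P_1(x) y' + P_2(x) y = 0 with P_1(x) = -3 + 3/x and P_2(x) = 1 - 1/x - 8/x^2.
x = 0 is a singular point because the y'-coefficient -3 + 3/x has a pole at x = 0 and the y-coefficient 1 - 1/x - 8/x^2 has a pole at x = 0.
It is a regular singular point because x P_1(x) = p(x) = 3 - 3x and x^2 P_2(x) = q(x) = x^2 - x - 8 are polynomials, hence analytic at x = 0.
p(0) = 3,  q(0) = -8.
Indicial equation: r(r-1) + p(0) r + q(0) = 0, i.e. r^2 + (p(0) - 1) r + q(0) = 0, i.e. r^2 + 2 r - 8 = 0.
Discriminant: (2)^2 - 4(-8) = 36, so r = (-2 ± 6)/2.
Solving: r_1 = 2, r_2 = -4.

indicial: r^2 + 2 r - 8 = 0; roots r_1 = 2, r_2 = -4


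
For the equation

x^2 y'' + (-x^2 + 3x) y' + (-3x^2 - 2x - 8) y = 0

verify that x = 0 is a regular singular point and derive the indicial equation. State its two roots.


Divide by x^2 to reach normal form y'' + P_1(x) y' + P_2(x) y = 0 with P_1(x) = -1 + 3/x and P_2(x) = -3 - 2/x - 8/x^2.
x = 0 is a singular point because the y'-coefficient -1 + 3/x has a pole at x = 0 and the y-coefficient -3 - 2/x - 8/x^2 has a pole at x = 0.
It is a regular singular point because x P_1(x) = p(x) = 3 - x and x^2 P_2(x) = q(x) = -3x^2 - 2x - 8 are polynomials, hence analytic at x = 0.
p(0) = 3,  q(0) = -8.
Indicial equation: r(r-1) + p(0) r + q(0) = 0, i.e. r^2 + (p(0) - 1) r + q(0) = 0, i.e. r^2 + 2 r - 8 = 0.
Discriminant: (2)^2 - 4(-8) = 36, so r = (-2 ± 6)/2.
Solving: r_1 = 2, r_2 = -4.

indicial: r^2 + 2 r - 8 = 0; roots r_1 = 2, r_2 = -4


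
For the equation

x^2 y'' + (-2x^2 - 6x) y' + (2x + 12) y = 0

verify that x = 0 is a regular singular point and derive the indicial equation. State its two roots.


Divide by x^2 to reach normal form y'' + P_1(x) y' + P_2(x) y = 0 with P_1(x) = -2 - 6/x and P_2(x) = 2/x + 12/x^2.
x = 0 is a singular point because the y'-coefficient -2 - 6/x has a pole at x = 0 and the y-coefficient 2/x + 12/x^2 has a pole at x = 0.
It is a regular singular point because x P_1(x) = p(x) = -2x - 6 and x^2 P_2(x) = q(x) = 2x + 12 are polynomials, hence analytic at x = 0.
p(0) = -6,  q(0) = 12.
Indicial equation: r(r-1) + p(0) r + q(0) = 0, i.e. r^2 + (p(0) - 1) r + q(0) = 0, i.e. r^2 - 7 r + 12 = 0.
Discriminant: (-7)^2 - 4(12) = 1, so r = (7 ± 1)/2.
Solving: r_1 = 4, r_2 = 3.

indicial: r^2 - 7 r + 12 = 0; roots r_1 = 4, r_2 = 3


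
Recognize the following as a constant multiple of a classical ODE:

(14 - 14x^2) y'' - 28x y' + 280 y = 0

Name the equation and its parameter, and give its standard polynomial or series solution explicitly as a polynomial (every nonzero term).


All three coefficients share the factor 14; dividing through by 14 gives  (1 - x^2) y'' - 2x y' + 20 y = 0.
This matches the Legendre equation (1 - x^2) y'' - 2x y' + n(n+1) y = 0 (note the -2x y' term) with n(n+1) = 20, so n = 4; the polynomial solution is P_4(x).
With y = sum_k a_k x^k, matching x^k gives (k+2)(k+1) a_{k+2} = [k(k+1) - n(n+1)] a_k = (k - 4)(k + 5) a_k. The right side vanishes at k = 4, so the series with the parity of 4 terminates at degree 4.
Standard normalization (P_n(1) = 1): leading coefficient (2n)!/(2^n (n!)^2) = 40320/(16*576) = 35/8, so a_4 = 35/8. Work downward with a_k = (k+1)(k+2) a_{k+2} / ((k - 4)(k + 5)):
  a_2 = (3)(4)(35/8) / ((2 - 4)(2 + 5)) = (105/2)/(-14) = -15/4
  a_0 = (1)(2)(-15/4) / ((0 - 4)(0 + 5)) = (-15/2)/(-20) = 3/8
Hence P_4(x) = 35 x^4/8 - 15 x^2/4 + 3/8.

P_4(x); series = 35 x^4/8 - 15 x^2/4 + 3/8


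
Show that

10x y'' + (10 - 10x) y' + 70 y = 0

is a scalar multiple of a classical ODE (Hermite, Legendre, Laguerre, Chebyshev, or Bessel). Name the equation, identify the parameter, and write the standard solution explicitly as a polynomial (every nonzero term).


All three coefficients share the factor 10; dividing through by 10 gives  x y'' + (1 - x) y' + 7 y = 0.
This matches the Laguerre equation x y'' + (1 - x) y' + n y = 0 with n = 7; the polynomial solution is L_7(x).
With y = sum_k a_k x^k, matching x^k gives (k+1)k a_{k+1} + (k+1) a_{k+1} - k a_k + n a_k = 0, i.e. (k+1)^2 a_{k+1} = (k - n) a_k = (k - 7) a_k. The right side vanishes at k = 7, so the series terminates at degree 7.
Standard normalization L_n(0) = 1 gives a_0 = 1. Work upward with a_{k+1} = (k - 7) a_k / (k+1)^2:
  a_1 = (0 - 7)(1) / 1^2 = -7/1 = -7
  a_2 = (1 - 7)(-7) / 2^2 = 42/4 = 21/2
  a_3 = (2 - 7)(21/2) / 3^2 = (-105/2)/9 = -35/6
  a_4 = (3 - 7)(-35/6) / 4^2 = (70/3)/16 = 35/24
  a_5 = (4 - 7)(35/24) / 5^2 = (-35/8)/25 = -7/40
  a_6 = (5 - 7)(-7/40) / 6^2 = (7/20)/36 = 7/720
  a_7 = (6 - 7)(7/720) / 7^2 = (-7/720)/49 = -1/5040
Hence L_7(x) = -x^7/5040 + 7 x^6/720 - 7 x^5/40 + 35 x^4/24 - 35 x^3/6 + 21 x^2/2 - 7 x + 1.

L_7(x); series = -x^7/5040 + 7 x^6/720 - 7 x^5/40 + 35 x^4/24 - 35 x^3/6 + 21 x^2/2 - 7 x + 1


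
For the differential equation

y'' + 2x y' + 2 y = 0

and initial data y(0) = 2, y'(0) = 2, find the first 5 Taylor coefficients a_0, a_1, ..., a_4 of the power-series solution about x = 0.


Ansatz: y(x) = sum_{n>=0} a_n x^n, so y'(x) = sum_{n>=1} n a_n x^(n-1) and y''(x) = sum_{n>=2} n(n-1) a_n x^(n-2).
Substitute into P(x) y'' + Q(x) y' + R(x) y = 0 with P(x) = 1, Q(x) = 2x, R(x) = 2, and match powers of x.
Initial conditions: a_0 = 2, a_1 = 2.
Setting the coefficient of each power of x to zero and solving order by order (substituting the coefficients already found):
  x^0: 2 a_2 + 2 a_0 = 0  ->  2 a_2 = -2 a_0 = -4  ->  a_2 = -2
  x^1: 6 a_3 + 4 a_1 = 0  ->  6 a_3 = -4 a_1 = -8  ->  a_3 = -4/3
  x^2: 12 a_4 + 6 a_2 = 0  ->  12 a_4 = -6 a_2 = 12  ->  a_4 = 1
Truncated series: y(x) = 2 + 2 x - 2 x^2 - (4/3) x^3 + x^4 + O(x^5).

a_0 = 2; a_1 = 2; a_2 = -2; a_3 = -4/3; a_4 = 1


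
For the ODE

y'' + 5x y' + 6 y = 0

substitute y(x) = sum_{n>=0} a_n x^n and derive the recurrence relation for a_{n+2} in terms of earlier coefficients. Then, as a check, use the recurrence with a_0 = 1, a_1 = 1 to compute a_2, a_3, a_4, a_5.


Substitute y = sum_n a_n x^n.
y''(x) has coefficient (n+2)(n+1) a_{n+2} at x^n;
5 x y'(x) has coefficient 5 n a_n at x^n (shift);
6 y(x) has coefficient 6 a_n at x^n.
Matching x^n: (n+2)(n+1) a_{n+2} + (5n + 6) a_n = 0.
Thus a_{n+2} = (-5n - 6) / ((n+1)(n+2)) * a_n.

Check with a_0 = 1, a_1 = 1 (apply the recurrence for n = 0, 1, 2, 3): a_0 = 1, a_1 = 1, a_2 = -3, a_3 = -11/6, a_4 = 4, a_5 = 77/40.

a_(n+2) = (-5n - 6) / ((n+1)(n+2)) * a_n; check: a_0 = 1, a_1 = 1, a_2 = -3, a_3 = -11/6, a_4 = 4, a_5 = 77/40


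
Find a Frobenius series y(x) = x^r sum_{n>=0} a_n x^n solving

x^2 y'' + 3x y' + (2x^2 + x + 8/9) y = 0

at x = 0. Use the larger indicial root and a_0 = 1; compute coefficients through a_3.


Write in Frobenius form y'' + (p(x)/x) y' + (q(x)/x^2) y = 0:
  p(x) = 3,  q(x) = 2x^2 + x + 8/9.
Indicial equation: r(r-1) + (3) r + (8/9) = 0 -> roots r_1 = -2/3, r_2 = -4/3.
Take r = r_1 = -2/3. Let y(x) = x^r sum_{n>=0} a_n x^n with a_0 = 1.
Substitute y = x^r sum a_n x^n and match x^{r+n}. The recurrence is
  D(n) a_n + 1 a_{n-1} + 2 a_{n-2} = 0,  where D(n) = (r+n)(r+n-1) + (3)(r+n) + (8/9).
  a_n = [-1 a_{n-1} - 2 a_{n-2}] / D(n).
Since the indicial polynomial factors as (r - r_1)(r - r_2), D(n) = (r_1 + n - r_1)(r_1 + n - r_2) = n(n + 2/3).
Evaluating step by step (a_0 = 1):
  n = 1: D(1) = 1(1 + 2/3) = 5/3; numerator = -1(1) = -1; a_1 = (-1)/(5/3) = -3/5
  n = 2: D(2) = 2(2 + 2/3) = 16/3; numerator = -1(-3/5) - 2(1) = -7/5; a_2 = (-7/5)/(16/3) = -21/80
  n = 3: D(3) = 3(3 + 2/3) = 11; numerator = -1(-21/80) - 2(-3/5) = 117/80; a_3 = (117/80)/(11) = 117/880

r = -2/3; a_0 = 1; a_1 = -3/5; a_2 = -21/80; a_3 = 117/880


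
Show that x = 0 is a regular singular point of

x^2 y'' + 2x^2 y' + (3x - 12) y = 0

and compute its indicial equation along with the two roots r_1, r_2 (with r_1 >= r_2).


Divide by x^2 to reach normal form y'' + P_1(x) y' + P_2(x) y = 0 with P_1(x) = 2 and P_2(x) = 3/x - 12/x^2.
x = 0 is a singular point because the y-coefficient 3/x - 12/x^2 has a pole at x = 0.
It is a regular singular point because x P_1(x) = p(x) = 2x and x^2 P_2(x) = q(x) = 3x - 12 are polynomials, hence analytic at x = 0.
p(0) = 0,  q(0) = -12.
Indicial equation: r(r-1) + p(0) r + q(0) = 0, i.e. r^2 + (p(0) - 1) r + q(0) = 0, i.e. r^2 - 1 r - 12 = 0.
Discriminant: (-1)^2 - 4(-12) = 49, so r = (1 ± 7)/2.
Solving: r_1 = 4, r_2 = -3.

indicial: r^2 - 1 r - 12 = 0; roots r_1 = 4, r_2 = -3


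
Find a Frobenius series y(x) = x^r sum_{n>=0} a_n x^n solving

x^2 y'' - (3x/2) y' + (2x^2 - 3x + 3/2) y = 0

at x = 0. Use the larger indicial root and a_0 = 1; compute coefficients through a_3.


Write in Frobenius form y'' + (p(x)/x) y' + (q(x)/x^2) y = 0:
  p(x) = -3/2,  q(x) = 2x^2 - 3x + 3/2.
Indicial equation: r(r-1) + (-3/2) r + (3/2) = 0 -> roots r_1 = 3/2, r_2 = 1.
Take r = r_1 = 3/2. Let y(x) = x^r sum_{n>=0} a_n x^n with a_0 = 1.
Substitute y = x^r sum a_n x^n and match x^{r+n}. The recurrence is
  D(n) a_n - 3 a_{n-1} + 2 a_{n-2} = 0,  where D(n) = (r+n)(r+n-1) + (-3/2)(r+n) + (3/2).
  a_n = [3 a_{n-1} - 2 a_{n-2}] / D(n).
Since the indicial polynomial factors as (r - r_1)(r - r_2), D(n) = (r_1 + n - r_1)(r_1 + n - r_2) = n(n + 1/2).
Evaluating step by step (a_0 = 1):
  n = 1: D(1) = 1(1 + 1/2) = 3/2; numerator = 3(1) = 3; a_1 = (3)/(3/2) = 2
  n = 2: D(2) = 2(2 + 1/2) = 5; numerator = 3(2) - 2(1) = 4; a_2 = (4)/(5) = 4/5
  n = 3: D(3) = 3(3 + 1/2) = 21/2; numerator = 3(4/5) - 2(2) = -8/5; a_3 = (-8/5)/(21/2) = -16/105

r = 3/2; a_0 = 1; a_1 = 2; a_2 = 4/5; a_3 = -16/105


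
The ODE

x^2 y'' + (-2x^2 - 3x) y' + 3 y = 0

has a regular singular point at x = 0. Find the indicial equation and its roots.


Divide by x^2 to reach normal form y'' + P_1(x) y' + P_2(x) y = 0 with P_1(x) = -2 - 3/x and P_2(x) = 3/x^2.
x = 0 is a singular point because the y'-coefficient -2 - 3/x has a pole at x = 0 and the y-coefficient 3/x^2 has a pole at x = 0.
It is a regular singular point because x P_1(x) = p(x) = -2x - 3 and x^2 P_2(x) = q(x) = 3 are polynomials, hence analytic at x = 0.
p(0) = -3,  q(0) = 3.
Indicial equation: r(r-1) + p(0) r + q(0) = 0, i.e. r^2 + (p(0) - 1) r + q(0) = 0, i.e. r^2 - 4 r + 3 = 0.
Discriminant: (-4)^2 - 4(3) = 4, so r = (4 ± 2)/2.
Solving: r_1 = 3, r_2 = 1.

indicial: r^2 - 4 r + 3 = 0; roots r_1 = 3, r_2 = 1


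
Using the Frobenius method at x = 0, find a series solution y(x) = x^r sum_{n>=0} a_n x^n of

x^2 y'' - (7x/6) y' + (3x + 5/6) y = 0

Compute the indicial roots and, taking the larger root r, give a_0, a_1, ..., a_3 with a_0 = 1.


Write in Frobenius form y'' + (p(x)/x) y' + (q(x)/x^2) y = 0:
  p(x) = -7/6,  q(x) = 3x + 5/6.
Indicial equation: r(r-1) + (-7/6) r + (5/6) = 0 -> roots r_1 = 5/3, r_2 = 1/2.
Take r = r_1 = 5/3. Let y(x) = x^r sum_{n>=0} a_n x^n with a_0 = 1.
Substitute y = x^r sum a_n x^n and match x^{r+n}. The recurrence is
  D(n) a_n + 3 a_{n-1} = 0,  where D(n) = (r+n)(r+n-1) + (-7/6)(r+n) + (5/6).
  a_n = -3 / D(n) * a_{n-1}.
Since the indicial polynomial factors as (r - r_1)(r - r_2), D(n) = (r_1 + n - r_1)(r_1 + n - r_2) = n(n + 7/6).
Evaluating step by step (a_0 = 1):
  n = 1: D(1) = 1(1 + 7/6) = 13/6; numerator = -3(1) = -3; a_1 = (-3)/(13/6) = -18/13
  n = 2: D(2) = 2(2 + 7/6) = 19/3; numerator = -3(-18/13) = 54/13; a_2 = (54/13)/(19/3) = 162/247
  n = 3: D(3) = 3(3 + 7/6) = 25/2; numerator = -3(162/247) = -486/247; a_3 = (-486/247)/(25/2) = -972/6175

r = 5/3; a_0 = 1; a_1 = -18/13; a_2 = 162/247; a_3 = -972/6175


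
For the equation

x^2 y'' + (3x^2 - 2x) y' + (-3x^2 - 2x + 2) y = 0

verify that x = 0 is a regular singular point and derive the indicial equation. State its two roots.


Divide by x^2 to reach normal form y'' + P_1(x) y' + P_2(x) y = 0 with P_1(x) = 3 - 2/x and P_2(x) = -3 - 2/x + 2/x^2.
x = 0 is a singular point because the y'-coefficient 3 - 2/x has a pole at x = 0 and the y-coefficient -3 - 2/x + 2/x^2 has a pole at x = 0.
It is a regular singular point because x P_1(x) = p(x) = 3x - 2 and x^2 P_2(x) = q(x) = -3x^2 - 2x + 2 are polynomials, hence analytic at x = 0.
p(0) = -2,  q(0) = 2.
Indicial equation: r(r-1) + p(0) r + q(0) = 0, i.e. r^2 + (p(0) - 1) r + q(0) = 0, i.e. r^2 - 3 r + 2 = 0.
Discriminant: (-3)^2 - 4(2) = 1, so r = (3 ± 1)/2.
Solving: r_1 = 2, r_2 = 1.

indicial: r^2 - 3 r + 2 = 0; roots r_1 = 2, r_2 = 1


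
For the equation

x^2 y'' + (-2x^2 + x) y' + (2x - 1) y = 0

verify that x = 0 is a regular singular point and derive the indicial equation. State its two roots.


Divide by x^2 to reach normal form y'' + P_1(x) y' + P_2(x) y = 0 with P_1(x) = -2 + 1/x and P_2(x) = 2/x - 1/x^2.
x = 0 is a singular point because the y'-coefficient -2 + 1/x has a pole at x = 0 and the y-coefficient 2/x - 1/x^2 has a pole at x = 0.
It is a regular singular point because x P_1(x) = p(x) = 1 - 2x and x^2 P_2(x) = q(x) = 2x - 1 are polynomials, hence analytic at x = 0.
p(0) = 1,  q(0) = -1.
Indicial equation: r(r-1) + p(0) r + q(0) = 0, i.e. r^2 + (p(0) - 1) r + q(0) = 0, i.e. r^2 - 1 = 0.
Discriminant: (0)^2 - 4(-1) = 4, so r = (0 ± 2)/2.
Solving: r_1 = 1, r_2 = -1.

indicial: r^2 - 1 = 0; roots r_1 = 1, r_2 = -1


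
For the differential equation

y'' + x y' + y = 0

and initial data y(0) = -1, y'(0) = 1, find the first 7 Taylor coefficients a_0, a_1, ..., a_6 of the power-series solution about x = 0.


Ansatz: y(x) = sum_{n>=0} a_n x^n, so y'(x) = sum_{n>=1} n a_n x^(n-1) and y''(x) = sum_{n>=2} n(n-1) a_n x^(n-2).
Substitute into P(x) y'' + Q(x) y' + R(x) y = 0 with P(x) = 1, Q(x) = x, R(x) = 1, and match powers of x.
Initial conditions: a_0 = -1, a_1 = 1.
Setting the coefficient of each power of x to zero and solving order by order (substituting the coefficients already found):
  x^0: 2 a_2 + a_0 = 0  ->  2 a_2 = -a_0 = 1  ->  a_2 = 1/2
  x^1: 6 a_3 + 2 a_1 = 0  ->  6 a_3 = -2 a_1 = -2  ->  a_3 = -1/3
  x^2: 12 a_4 + 3 a_2 = 0  ->  12 a_4 = -3 a_2 = -3/2  ->  a_4 = -1/8
  x^3: 20 a_5 + 4 a_3 = 0  ->  20 a_5 = -4 a_3 = 4/3  ->  a_5 = 1/15
  x^4: 30 a_6 + 5 a_4 = 0  ->  30 a_6 = -5 a_4 = 5/8  ->  a_6 = 1/48
Truncated series: y(x) = -1 + x + (1/2) x^2 - (1/3) x^3 - (1/8) x^4 + (1/15) x^5 + (1/48) x^6 + O(x^7).

a_0 = -1; a_1 = 1; a_2 = 1/2; a_3 = -1/3; a_4 = -1/8; a_5 = 1/15; a_6 = 1/48


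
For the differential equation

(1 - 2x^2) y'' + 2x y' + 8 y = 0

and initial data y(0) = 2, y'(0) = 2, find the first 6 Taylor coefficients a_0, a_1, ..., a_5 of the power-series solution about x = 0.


Ansatz: y(x) = sum_{n>=0} a_n x^n, so y'(x) = sum_{n>=1} n a_n x^(n-1) and y''(x) = sum_{n>=2} n(n-1) a_n x^(n-2).
Substitute into P(x) y'' + Q(x) y' + R(x) y = 0 with P(x) = 1 - 2x^2, Q(x) = 2x, R(x) = 8, and match powers of x.
Initial conditions: a_0 = 2, a_1 = 2.
Setting the coefficient of each power of x to zero and solving order by order (substituting the coefficients already found):
  x^0: 2 a_2 + 8 a_0 = 0  ->  2 a_2 = -8 a_0 = -16  ->  a_2 = -8
  x^1: 6 a_3 + 10 a_1 = 0  ->  6 a_3 = -10 a_1 = -20  ->  a_3 = -10/3
  x^2: 12 a_4 + 8 a_2 = 0  ->  12 a_4 = -8 a_2 = 64  ->  a_4 = 16/3
  x^3: 20 a_5 + 2 a_3 = 0  ->  20 a_5 = -2 a_3 = 20/3  ->  a_5 = 1/3
Truncated series: y(x) = 2 + 2 x - 8 x^2 - (10/3) x^3 + (16/3) x^4 + (1/3) x^5 + O(x^6).

a_0 = 2; a_1 = 2; a_2 = -8; a_3 = -10/3; a_4 = 16/3; a_5 = 1/3


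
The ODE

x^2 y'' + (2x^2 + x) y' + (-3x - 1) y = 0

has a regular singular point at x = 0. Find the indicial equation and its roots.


Divide by x^2 to reach normal form y'' + P_1(x) y' + P_2(x) y = 0 with P_1(x) = 2 + 1/x and P_2(x) = -3/x - 1/x^2.
x = 0 is a singular point because the y'-coefficient 2 + 1/x has a pole at x = 0 and the y-coefficient -3/x - 1/x^2 has a pole at x = 0.
It is a regular singular point because x P_1(x) = p(x) = 2x + 1 and x^2 P_2(x) = q(x) = -3x - 1 are polynomials, hence analytic at x = 0.
p(0) = 1,  q(0) = -1.
Indicial equation: r(r-1) + p(0) r + q(0) = 0, i.e. r^2 + (p(0) - 1) r + q(0) = 0, i.e. r^2 - 1 = 0.
Discriminant: (0)^2 - 4(-1) = 4, so r = (0 ± 2)/2.
Solving: r_1 = 1, r_2 = -1.

indicial: r^2 - 1 = 0; roots r_1 = 1, r_2 = -1


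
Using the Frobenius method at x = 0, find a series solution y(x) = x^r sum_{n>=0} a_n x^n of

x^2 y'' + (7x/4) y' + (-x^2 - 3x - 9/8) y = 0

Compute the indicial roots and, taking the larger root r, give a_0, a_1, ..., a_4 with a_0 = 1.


Write in Frobenius form y'' + (p(x)/x) y' + (q(x)/x^2) y = 0:
  p(x) = 7/4,  q(x) = -x^2 - 3x - 9/8.
Indicial equation: r(r-1) + (7/4) r + (-9/8) = 0 -> roots r_1 = 3/4, r_2 = -3/2.
Take r = r_1 = 3/4. Let y(x) = x^r sum_{n>=0} a_n x^n with a_0 = 1.
Substitute y = x^r sum a_n x^n and match x^{r+n}. The recurrence is
  D(n) a_n - 3 a_{n-1} - 1 a_{n-2} = 0,  where D(n) = (r+n)(r+n-1) + (7/4)(r+n) + (-9/8).
  a_n = [3 a_{n-1} + 1 a_{n-2}] / D(n).
Since the indicial polynomial factors as (r - r_1)(r - r_2), D(n) = (r_1 + n - r_1)(r_1 + n - r_2) = n(n + 9/4).
Evaluating step by step (a_0 = 1):
  n = 1: D(1) = 1(1 + 9/4) = 13/4; numerator = 3(1) = 3; a_1 = (3)/(13/4) = 12/13
  n = 2: D(2) = 2(2 + 9/4) = 17/2; numerator = 3(12/13) + 1(1) = 49/13; a_2 = (49/13)/(17/2) = 98/221
  n = 3: D(3) = 3(3 + 9/4) = 63/4; numerator = 3(98/221) + 1(12/13) = 498/221; a_3 = (498/221)/(63/4) = 664/4641
  n = 4: D(4) = 4(4 + 9/4) = 25; numerator = 3(664/4641) + 1(98/221) = 1350/1547; a_4 = (1350/1547)/(25) = 54/1547

r = 3/4; a_0 = 1; a_1 = 12/13; a_2 = 98/221; a_3 = 664/4641; a_4 = 54/1547


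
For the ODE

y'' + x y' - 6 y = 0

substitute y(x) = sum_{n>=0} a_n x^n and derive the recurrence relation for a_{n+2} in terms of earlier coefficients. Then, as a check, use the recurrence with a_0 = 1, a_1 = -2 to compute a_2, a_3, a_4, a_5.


Substitute y = sum_n a_n x^n.
y''(x) has coefficient (n+2)(n+1) a_{n+2} at x^n;
x y'(x) has coefficient n a_n at x^n (shift);
-6 y(x) has coefficient -6 a_n at x^n.
Matching x^n: (n+2)(n+1) a_{n+2} + (n - 6) a_n = 0.
Thus a_{n+2} = (-n + 6) / ((n+1)(n+2)) * a_n.

Check with a_0 = 1, a_1 = -2 (apply the recurrence for n = 0, 1, 2, 3): a_0 = 1, a_1 = -2, a_2 = 3, a_3 = -5/3, a_4 = 1, a_5 = -1/4.

a_(n+2) = (-n + 6) / ((n+1)(n+2)) * a_n; check: a_0 = 1, a_1 = -2, a_2 = 3, a_3 = -5/3, a_4 = 1, a_5 = -1/4


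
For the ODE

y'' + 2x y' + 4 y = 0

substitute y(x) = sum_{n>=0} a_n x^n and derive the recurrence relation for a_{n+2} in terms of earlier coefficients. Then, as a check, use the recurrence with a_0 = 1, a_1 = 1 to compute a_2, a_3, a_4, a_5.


Substitute y = sum_n a_n x^n.
y''(x) has coefficient (n+2)(n+1) a_{n+2} at x^n;
2 x y'(x) has coefficient 2 n a_n at x^n (shift);
4 y(x) has coefficient 4 a_n at x^n.
Matching x^n: (n+2)(n+1) a_{n+2} + (2n + 4) a_n = 0.
Thus a_{n+2} = (-2n - 4) / ((n+1)(n+2)) * a_n.

Check with a_0 = 1, a_1 = 1 (apply the recurrence for n = 0, 1, 2, 3): a_0 = 1, a_1 = 1, a_2 = -2, a_3 = -1, a_4 = 4/3, a_5 = 1/2.

a_(n+2) = (-2n - 4) / ((n+1)(n+2)) * a_n; check: a_0 = 1, a_1 = 1, a_2 = -2, a_3 = -1, a_4 = 4/3, a_5 = 1/2


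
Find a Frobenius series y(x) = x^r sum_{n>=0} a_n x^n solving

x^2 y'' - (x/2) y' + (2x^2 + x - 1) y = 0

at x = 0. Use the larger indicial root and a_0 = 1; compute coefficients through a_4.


Write in Frobenius form y'' + (p(x)/x) y' + (q(x)/x^2) y = 0:
  p(x) = -1/2,  q(x) = 2x^2 + x - 1.
Indicial equation: r(r-1) + (-1/2) r + (-1) = 0 -> roots r_1 = 2, r_2 = -1/2.
Take r = r_1 = 2. Let y(x) = x^r sum_{n>=0} a_n x^n with a_0 = 1.
Substitute y = x^r sum a_n x^n and match x^{r+n}. The recurrence is
  D(n) a_n + 1 a_{n-1} + 2 a_{n-2} = 0,  where D(n) = (r+n)(r+n-1) + (-1/2)(r+n) + (-1).
  a_n = [-1 a_{n-1} - 2 a_{n-2}] / D(n).
Since the indicial polynomial factors as (r - r_1)(r - r_2), D(n) = (r_1 + n - r_1)(r_1 + n - r_2) = n(n + 5/2).
Evaluating step by step (a_0 = 1):
  n = 1: D(1) = 1(1 + 5/2) = 7/2; numerator = -1(1) = -1; a_1 = (-1)/(7/2) = -2/7
  n = 2: D(2) = 2(2 + 5/2) = 9; numerator = -1(-2/7) - 2(1) = -12/7; a_2 = (-12/7)/(9) = -4/21
  n = 3: D(3) = 3(3 + 5/2) = 33/2; numerator = -1(-4/21) - 2(-2/7) = 16/21; a_3 = (16/21)/(33/2) = 32/693
  n = 4: D(4) = 4(4 + 5/2) = 26; numerator = -1(32/693) - 2(-4/21) = 232/693; a_4 = (232/693)/(26) = 116/9009

r = 2; a_0 = 1; a_1 = -2/7; a_2 = -4/21; a_3 = 32/693; a_4 = 116/9009


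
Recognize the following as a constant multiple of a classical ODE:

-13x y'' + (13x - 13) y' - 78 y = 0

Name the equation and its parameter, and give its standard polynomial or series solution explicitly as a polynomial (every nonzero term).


All three coefficients share the factor -13; dividing through by -13 gives  x y'' + (1 - x) y' + 6 y = 0.
This matches the Laguerre equation x y'' + (1 - x) y' + n y = 0 with n = 6; the polynomial solution is L_6(x).
With y = sum_k a_k x^k, matching x^k gives (k+1)k a_{k+1} + (k+1) a_{k+1} - k a_k + n a_k = 0, i.e. (k+1)^2 a_{k+1} = (k - n) a_k = (k - 6) a_k. The right side vanishes at k = 6, so the series terminates at degree 6.
Standard normalization L_n(0) = 1 gives a_0 = 1. Work upward with a_{k+1} = (k - 6) a_k / (k+1)^2:
  a_1 = (0 - 6)(1) / 1^2 = -6/1 = -6
  a_2 = (1 - 6)(-6) / 2^2 = 30/4 = 15/2
  a_3 = (2 - 6)(15/2) / 3^2 = -30/9 = -10/3
  a_4 = (3 - 6)(-10/3) / 4^2 = 10/16 = 5/8
  a_5 = (4 - 6)(5/8) / 5^2 = (-5/4)/25 = -1/20
  a_6 = (5 - 6)(-1/20) / 6^2 = (1/20)/36 = 1/720
Hence L_6(x) = x^6/720 - x^5/20 + 5 x^4/8 - 10 x^3/3 + 15 x^2/2 - 6 x + 1.

L_6(x); series = x^6/720 - x^5/20 + 5 x^4/8 - 10 x^3/3 + 15 x^2/2 - 6 x + 1


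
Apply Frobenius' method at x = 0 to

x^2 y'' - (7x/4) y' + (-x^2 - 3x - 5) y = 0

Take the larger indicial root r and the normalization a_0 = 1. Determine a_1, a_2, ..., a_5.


Write in Frobenius form y'' + (p(x)/x) y' + (q(x)/x^2) y = 0:
  p(x) = -7/4,  q(x) = -x^2 - 3x - 5.
Indicial equation: r(r-1) + (-7/4) r + (-5) = 0 -> roots r_1 = 4, r_2 = -5/4.
Take r = r_1 = 4. Let y(x) = x^r sum_{n>=0} a_n x^n with a_0 = 1.
Substitute y = x^r sum a_n x^n and match x^{r+n}. The recurrence is
  D(n) a_n - 3 a_{n-1} - 1 a_{n-2} = 0,  where D(n) = (r+n)(r+n-1) + (-7/4)(r+n) + (-5).
  a_n = [3 a_{n-1} + 1 a_{n-2}] / D(n).
Since the indicial polynomial factors as (r - r_1)(r - r_2), D(n) = (r_1 + n - r_1)(r_1 + n - r_2) = n(n + 21/4).
Evaluating step by step (a_0 = 1):
  n = 1: D(1) = 1(1 + 21/4) = 25/4; numerator = 3(1) = 3; a_1 = (3)/(25/4) = 12/25
  n = 2: D(2) = 2(2 + 21/4) = 29/2; numerator = 3(12/25) + 1(1) = 61/25; a_2 = (61/25)/(29/2) = 122/725
  n = 3: D(3) = 3(3 + 21/4) = 99/4; numerator = 3(122/725) + 1(12/25) = 714/725; a_3 = (714/725)/(99/4) = 952/23925
  n = 4: D(4) = 4(4 + 21/4) = 37; numerator = 3(952/23925) + 1(122/725) = 2294/7975; a_4 = (2294/7975)/(37) = 62/7975
  n = 5: D(5) = 5(5 + 21/4) = 205/4; numerator = 3(62/7975) + 1(952/23925) = 302/4785; a_5 = (302/4785)/(205/4) = 1208/980925

r = 4; a_0 = 1; a_1 = 12/25; a_2 = 122/725; a_3 = 952/23925; a_4 = 62/7975; a_5 = 1208/980925


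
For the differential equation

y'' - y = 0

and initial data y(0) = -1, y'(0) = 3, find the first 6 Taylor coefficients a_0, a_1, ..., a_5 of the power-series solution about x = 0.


Ansatz: y(x) = sum_{n>=0} a_n x^n, so y'(x) = sum_{n>=1} n a_n x^(n-1) and y''(x) = sum_{n>=2} n(n-1) a_n x^(n-2).
Substitute into P(x) y'' + Q(x) y' + R(x) y = 0 with P(x) = 1, Q(x) = 0, R(x) = -1, and match powers of x.
Initial conditions: a_0 = -1, a_1 = 3.
Setting the coefficient of each power of x to zero and solving order by order (substituting the coefficients already found):
  x^0: 2 a_2 - a_0 = 0  ->  2 a_2 = a_0 = -1  ->  a_2 = -1/2
  x^1: 6 a_3 - a_1 = 0  ->  6 a_3 = a_1 = 3  ->  a_3 = 1/2
  x^2: 12 a_4 - a_2 = 0  ->  12 a_4 = a_2 = -1/2  ->  a_4 = -1/24
  x^3: 20 a_5 - a_3 = 0  ->  20 a_5 = a_3 = 1/2  ->  a_5 = 1/40
Truncated series: y(x) = -1 + 3 x - (1/2) x^2 + (1/2) x^3 - (1/24) x^4 + (1/40) x^5 + O(x^6).

a_0 = -1; a_1 = 3; a_2 = -1/2; a_3 = 1/2; a_4 = -1/24; a_5 = 1/40


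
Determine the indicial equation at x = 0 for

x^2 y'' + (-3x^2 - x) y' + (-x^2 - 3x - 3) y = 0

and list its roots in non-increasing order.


Divide by x^2 to reach normal form y'' + P_1(x) y' + P_2(x) y = 0 with P_1(x) = -3 - 1/x and P_2(x) = -1 - 3/x - 3/x^2.
x = 0 is a singular point because the y'-coefficient -3 - 1/x has a pole at x = 0 and the y-coefficient -1 - 3/x - 3/x^2 has a pole at x = 0.
It is a regular singular point because x P_1(x) = p(x) = -3x - 1 and x^2 P_2(x) = q(x) = -x^2 - 3x - 3 are polynomials, hence analytic at x = 0.
p(0) = -1,  q(0) = -3.
Indicial equation: r(r-1) + p(0) r + q(0) = 0, i.e. r^2 + (p(0) - 1) r + q(0) = 0, i.e. r^2 - 2 r - 3 = 0.
Discriminant: (-2)^2 - 4(-3) = 16, so r = (2 ± 4)/2.
Solving: r_1 = 3, r_2 = -1.

indicial: r^2 - 2 r - 3 = 0; roots r_1 = 3, r_2 = -1


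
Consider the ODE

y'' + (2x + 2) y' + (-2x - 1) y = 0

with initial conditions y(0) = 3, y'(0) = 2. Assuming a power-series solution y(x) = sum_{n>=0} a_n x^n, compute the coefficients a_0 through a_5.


Ansatz: y(x) = sum_{n>=0} a_n x^n, so y'(x) = sum_{n>=1} n a_n x^(n-1) and y''(x) = sum_{n>=2} n(n-1) a_n x^(n-2).
Substitute into P(x) y'' + Q(x) y' + R(x) y = 0 with P(x) = 1, Q(x) = 2x + 2, R(x) = -2x - 1, and match powers of x.
Initial conditions: a_0 = 3, a_1 = 2.
Setting the coefficient of each power of x to zero and solving order by order (substituting the coefficients already found):
  x^0: 2 a_2 + 2 a_1 - a_0 = 0  ->  2 a_2 = -2 a_1 + a_0 = -1  ->  a_2 = -1/2
  x^1: 6 a_3 + 4 a_2 + a_1 - 2 a_0 = 0  ->  6 a_3 = -4 a_2 - a_1 + 2 a_0 = 6  ->  a_3 = 1
  x^2: 12 a_4 + 6 a_3 + 3 a_2 - 2 a_1 = 0  ->  12 a_4 = -6 a_3 - 3 a_2 + 2 a_1 = -1/2  ->  a_4 = -1/24
  x^3: 20 a_5 + 8 a_4 + 5 a_3 - 2 a_2 = 0  ->  20 a_5 = -8 a_4 - 5 a_3 + 2 a_2 = -17/3  ->  a_5 = -17/60
Truncated series: y(x) = 3 + 2 x - (1/2) x^2 + x^3 - (1/24) x^4 - (17/60) x^5 + O(x^6).

a_0 = 3; a_1 = 2; a_2 = -1/2; a_3 = 1; a_4 = -1/24; a_5 = -17/60


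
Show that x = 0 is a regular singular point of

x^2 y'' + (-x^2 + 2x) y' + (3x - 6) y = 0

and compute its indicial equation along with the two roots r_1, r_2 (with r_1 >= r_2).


Divide by x^2 to reach normal form y'' + P_1(x) y' + P_2(x) y = 0 with P_1(x) = -1 + 2/x and P_2(x) = 3/x - 6/x^2.
x = 0 is a singular point because the y'-coefficient -1 + 2/x has a pole at x = 0 and the y-coefficient 3/x - 6/x^2 has a pole at x = 0.
It is a regular singular point because x P_1(x) = p(x) = 2 - x and x^2 P_2(x) = q(x) = 3x - 6 are polynomials, hence analytic at x = 0.
p(0) = 2,  q(0) = -6.
Indicial equation: r(r-1) + p(0) r + q(0) = 0, i.e. r^2 + (p(0) - 1) r + q(0) = 0, i.e. r^2 + 1 r - 6 = 0.
Discriminant: (1)^2 - 4(-6) = 25, so r = (-1 ± 5)/2.
Solving: r_1 = 2, r_2 = -3.

indicial: r^2 + 1 r - 6 = 0; roots r_1 = 2, r_2 = -3


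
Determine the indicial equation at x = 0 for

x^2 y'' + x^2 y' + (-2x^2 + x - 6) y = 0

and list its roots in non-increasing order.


Divide by x^2 to reach normal form y'' + P_1(x) y' + P_2(x) y = 0 with P_1(x) = 1 and P_2(x) = -2 + 1/x - 6/x^2.
x = 0 is a singular point because the y-coefficient -2 + 1/x - 6/x^2 has a pole at x = 0.
It is a regular singular point because x P_1(x) = p(x) = x and x^2 P_2(x) = q(x) = -2x^2 + x - 6 are polynomials, hence analytic at x = 0.
p(0) = 0,  q(0) = -6.
Indicial equation: r(r-1) + p(0) r + q(0) = 0, i.e. r^2 + (p(0) - 1) r + q(0) = 0, i.e. r^2 - 1 r - 6 = 0.
Discriminant: (-1)^2 - 4(-6) = 25, so r = (1 ± 5)/2.
Solving: r_1 = 3, r_2 = -2.

indicial: r^2 - 1 r - 6 = 0; roots r_1 = 3, r_2 = -2


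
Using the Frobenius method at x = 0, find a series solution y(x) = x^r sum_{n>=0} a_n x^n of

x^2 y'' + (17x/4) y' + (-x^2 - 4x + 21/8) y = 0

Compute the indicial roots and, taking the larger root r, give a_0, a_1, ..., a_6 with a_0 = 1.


Write in Frobenius form y'' + (p(x)/x) y' + (q(x)/x^2) y = 0:
  p(x) = 17/4,  q(x) = -x^2 - 4x + 21/8.
Indicial equation: r(r-1) + (17/4) r + (21/8) = 0 -> roots r_1 = -3/2, r_2 = -7/4.
Take r = r_1 = -3/2. Let y(x) = x^r sum_{n>=0} a_n x^n with a_0 = 1.
Substitute y = x^r sum a_n x^n and match x^{r+n}. The recurrence is
  D(n) a_n - 4 a_{n-1} - 1 a_{n-2} = 0,  where D(n) = (r+n)(r+n-1) + (17/4)(r+n) + (21/8).
  a_n = [4 a_{n-1} + 1 a_{n-2}] / D(n).
Since the indicial polynomial factors as (r - r_1)(r - r_2), D(n) = (r_1 + n - r_1)(r_1 + n - r_2) = n(n + 1/4).
Evaluating step by step (a_0 = 1):
  n = 1: D(1) = 1(1 + 1/4) = 5/4; numerator = 4(1) = 4; a_1 = (4)/(5/4) = 16/5
  n = 2: D(2) = 2(2 + 1/4) = 9/2; numerator = 4(16/5) + 1(1) = 69/5; a_2 = (69/5)/(9/2) = 46/15
  n = 3: D(3) = 3(3 + 1/4) = 39/4; numerator = 4(46/15) + 1(16/5) = 232/15; a_3 = (232/15)/(39/4) = 928/585
  n = 4: D(4) = 4(4 + 1/4) = 17; numerator = 4(928/585) + 1(46/15) = 5506/585; a_4 = (5506/585)/(17) = 5506/9945
  n = 5: D(5) = 5(5 + 1/4) = 105/4; numerator = 4(5506/9945) + 1(928/585) = 840/221; a_5 = (840/221)/(105/4) = 32/221
  n = 6: D(6) = 6(6 + 1/4) = 75/2; numerator = 4(32/221) + 1(5506/9945) = 11266/9945; a_6 = (11266/9945)/(75/2) = 22532/745875

r = -3/2; a_0 = 1; a_1 = 16/5; a_2 = 46/15; a_3 = 928/585; a_4 = 5506/9945; a_5 = 32/221; a_6 = 22532/745875


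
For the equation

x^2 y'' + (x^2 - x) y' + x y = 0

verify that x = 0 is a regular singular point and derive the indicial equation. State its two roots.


Divide by x^2 to reach normal form y'' + P_1(x) y' + P_2(x) y = 0 with P_1(x) = 1 - 1/x and P_2(x) = 1/x.
x = 0 is a singular point because the y'-coefficient 1 - 1/x has a pole at x = 0 and the y-coefficient 1/x has a pole at x = 0.
It is a regular singular point because x P_1(x) = p(x) = x - 1 and x^2 P_2(x) = q(x) = x are polynomials, hence analytic at x = 0.
p(0) = -1,  q(0) = 0.
Indicial equation: r(r-1) + p(0) r + q(0) = 0, i.e. r^2 + (p(0) - 1) r + q(0) = 0, i.e. r^2 - 2 r = 0.
Discriminant: (-2)^2 - 4(0) = 4, so r = (2 ± 2)/2.
Solving: r_1 = 2, r_2 = 0.

indicial: r^2 - 2 r = 0; roots r_1 = 2, r_2 = 0


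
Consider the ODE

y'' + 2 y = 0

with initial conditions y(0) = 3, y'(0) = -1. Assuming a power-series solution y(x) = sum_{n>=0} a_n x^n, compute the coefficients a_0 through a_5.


Ansatz: y(x) = sum_{n>=0} a_n x^n, so y'(x) = sum_{n>=1} n a_n x^(n-1) and y''(x) = sum_{n>=2} n(n-1) a_n x^(n-2).
Substitute into P(x) y'' + Q(x) y' + R(x) y = 0 with P(x) = 1, Q(x) = 0, R(x) = 2, and match powers of x.
Initial conditions: a_0 = 3, a_1 = -1.
Setting the coefficient of each power of x to zero and solving order by order (substituting the coefficients already found):
  x^0: 2 a_2 + 2 a_0 = 0  ->  2 a_2 = -2 a_0 = -6  ->  a_2 = -3
  x^1: 6 a_3 + 2 a_1 = 0  ->  6 a_3 = -2 a_1 = 2  ->  a_3 = 1/3
  x^2: 12 a_4 + 2 a_2 = 0  ->  12 a_4 = -2 a_2 = 6  ->  a_4 = 1/2
  x^3: 20 a_5 + 2 a_3 = 0  ->  20 a_5 = -2 a_3 = -2/3  ->  a_5 = -1/30
Truncated series: y(x) = 3 - x - 3 x^2 + (1/3) x^3 + (1/2) x^4 - (1/30) x^5 + O(x^6).

a_0 = 3; a_1 = -1; a_2 = -3; a_3 = 1/3; a_4 = 1/2; a_5 = -1/30


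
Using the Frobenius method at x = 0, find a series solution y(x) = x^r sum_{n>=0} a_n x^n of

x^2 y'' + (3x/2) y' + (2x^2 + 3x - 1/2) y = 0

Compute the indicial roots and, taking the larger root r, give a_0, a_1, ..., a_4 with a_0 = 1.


Write in Frobenius form y'' + (p(x)/x) y' + (q(x)/x^2) y = 0:
  p(x) = 3/2,  q(x) = 2x^2 + 3x - 1/2.
Indicial equation: r(r-1) + (3/2) r + (-1/2) = 0 -> roots r_1 = 1/2, r_2 = -1.
Take r = r_1 = 1/2. Let y(x) = x^r sum_{n>=0} a_n x^n with a_0 = 1.
Substitute y = x^r sum a_n x^n and match x^{r+n}. The recurrence is
  D(n) a_n + 3 a_{n-1} + 2 a_{n-2} = 0,  where D(n) = (r+n)(r+n-1) + (3/2)(r+n) + (-1/2).
  a_n = [-3 a_{n-1} - 2 a_{n-2}] / D(n).
Since the indicial polynomial factors as (r - r_1)(r - r_2), D(n) = (r_1 + n - r_1)(r_1 + n - r_2) = n(n + 3/2).
Evaluating step by step (a_0 = 1):
  n = 1: D(1) = 1(1 + 3/2) = 5/2; numerator = -3(1) = -3; a_1 = (-3)/(5/2) = -6/5
  n = 2: D(2) = 2(2 + 3/2) = 7; numerator = -3(-6/5) - 2(1) = 8/5; a_2 = (8/5)/(7) = 8/35
  n = 3: D(3) = 3(3 + 3/2) = 27/2; numerator = -3(8/35) - 2(-6/5) = 12/7; a_3 = (12/7)/(27/2) = 8/63
  n = 4: D(4) = 4(4 + 3/2) = 22; numerator = -3(8/63) - 2(8/35) = -88/105; a_4 = (-88/105)/(22) = -4/105

r = 1/2; a_0 = 1; a_1 = -6/5; a_2 = 8/35; a_3 = 8/63; a_4 = -4/105


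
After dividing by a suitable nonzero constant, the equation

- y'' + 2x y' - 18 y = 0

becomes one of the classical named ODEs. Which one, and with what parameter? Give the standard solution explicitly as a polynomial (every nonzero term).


All three coefficients share the factor -1; dividing through by -1 gives  y'' - 2x y' + 18 y = 0.
This matches the Hermite equation y'' - 2x y' + 2n y = 0 with 2n = 18, so n = 9; the polynomial solution is H_9(x).
With y = sum_k a_k x^k, matching x^k gives (k+2)(k+1) a_{k+2} = 2(k - n) a_k = 2(k - 9) a_k. The right side vanishes at k = 9, so the series with the parity of 9 terminates at degree 9.
Standard normalization: leading coefficient of H_n is 2^n, so a_9 = 2^9 = 512. Work downward with a_k = (k+1)(k+2) a_{k+2} / (2(k - n)):
  a_7 = (8)(9)(512) / (2(7 - 9)) = 36864/(-4) = -9216
  a_5 = (6)(7)(-9216) / (2(5 - 9)) = -387072/(-8) = 48384
  a_3 = (4)(5)(48384) / (2(3 - 9)) = 967680/(-12) = -80640
  a_1 = (2)(3)(-80640) / (2(1 - 9)) = -483840/(-16) = 30240
Hence H_9(x) = 512 x^9 - 9216 x^7 + 48384 x^5 - 80640 x^3 + 30240 x.

H_9(x); series = 512 x^9 - 9216 x^7 + 48384 x^5 - 80640 x^3 + 30240 x


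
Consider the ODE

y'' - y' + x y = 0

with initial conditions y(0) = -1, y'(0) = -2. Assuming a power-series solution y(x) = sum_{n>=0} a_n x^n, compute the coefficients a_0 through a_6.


Ansatz: y(x) = sum_{n>=0} a_n x^n, so y'(x) = sum_{n>=1} n a_n x^(n-1) and y''(x) = sum_{n>=2} n(n-1) a_n x^(n-2).
Substitute into P(x) y'' + Q(x) y' + R(x) y = 0 with P(x) = 1, Q(x) = -1, R(x) = x, and match powers of x.
Initial conditions: a_0 = -1, a_1 = -2.
Setting the coefficient of each power of x to zero and solving order by order (substituting the coefficients already found):
  x^0: 2 a_2 - a_1 = 0  ->  2 a_2 = a_1 = -2  ->  a_2 = -1
  x^1: 6 a_3 - 2 a_2 + a_0 = 0  ->  6 a_3 = 2 a_2 - a_0 = -1  ->  a_3 = -1/6
  x^2: 12 a_4 - 3 a_3 + a_1 = 0  ->  12 a_4 = 3 a_3 - a_1 = 3/2  ->  a_4 = 1/8
  x^3: 20 a_5 - 4 a_4 + a_2 = 0  ->  20 a_5 = 4 a_4 - a_2 = 3/2  ->  a_5 = 3/40
  x^4: 30 a_6 - 5 a_5 + a_3 = 0  ->  30 a_6 = 5 a_5 - a_3 = 13/24  ->  a_6 = 13/720
Truncated series: y(x) = -1 - 2 x - x^2 - (1/6) x^3 + (1/8) x^4 + (3/40) x^5 + (13/720) x^6 + O(x^7).

a_0 = -1; a_1 = -2; a_2 = -1; a_3 = -1/6; a_4 = 1/8; a_5 = 3/40; a_6 = 13/720


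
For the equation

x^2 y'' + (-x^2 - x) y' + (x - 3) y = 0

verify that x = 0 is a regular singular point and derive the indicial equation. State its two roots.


Divide by x^2 to reach normal form y'' + P_1(x) y' + P_2(x) y = 0 with P_1(x) = -1 - 1/x and P_2(x) = 1/x - 3/x^2.
x = 0 is a singular point because the y'-coefficient -1 - 1/x has a pole at x = 0 and the y-coefficient 1/x - 3/x^2 has a pole at x = 0.
It is a regular singular point because x P_1(x) = p(x) = -x - 1 and x^2 P_2(x) = q(x) = x - 3 are polynomials, hence analytic at x = 0.
p(0) = -1,  q(0) = -3.
Indicial equation: r(r-1) + p(0) r + q(0) = 0, i.e. r^2 + (p(0) - 1) r + q(0) = 0, i.e. r^2 - 2 r - 3 = 0.
Discriminant: (-2)^2 - 4(-3) = 16, so r = (2 ± 4)/2.
Solving: r_1 = 3, r_2 = -1.

indicial: r^2 - 2 r - 3 = 0; roots r_1 = 3, r_2 = -1


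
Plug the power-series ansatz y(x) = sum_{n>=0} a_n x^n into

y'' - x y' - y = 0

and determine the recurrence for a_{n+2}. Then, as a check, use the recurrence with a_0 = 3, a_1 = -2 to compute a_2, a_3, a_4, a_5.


Substitute y = sum_n a_n x^n.
y''(x) has coefficient (n+2)(n+1) a_{n+2} at x^n;
-x y'(x) has coefficient -n a_n at x^n (shift);
-y(x) has coefficient -1 a_n at x^n.
Matching x^n: (n+2)(n+1) a_{n+2} + (-n - 1) a_n = 0.
Thus a_{n+2} = (n + 1) / ((n+1)(n+2)) * a_n.

Check with a_0 = 3, a_1 = -2 (apply the recurrence for n = 0, 1, 2, 3): a_0 = 3, a_1 = -2, a_2 = 3/2, a_3 = -2/3, a_4 = 3/8, a_5 = -2/15.

a_(n+2) = (n + 1) / ((n+1)(n+2)) * a_n; check: a_0 = 3, a_1 = -2, a_2 = 3/2, a_3 = -2/3, a_4 = 3/8, a_5 = -2/15
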